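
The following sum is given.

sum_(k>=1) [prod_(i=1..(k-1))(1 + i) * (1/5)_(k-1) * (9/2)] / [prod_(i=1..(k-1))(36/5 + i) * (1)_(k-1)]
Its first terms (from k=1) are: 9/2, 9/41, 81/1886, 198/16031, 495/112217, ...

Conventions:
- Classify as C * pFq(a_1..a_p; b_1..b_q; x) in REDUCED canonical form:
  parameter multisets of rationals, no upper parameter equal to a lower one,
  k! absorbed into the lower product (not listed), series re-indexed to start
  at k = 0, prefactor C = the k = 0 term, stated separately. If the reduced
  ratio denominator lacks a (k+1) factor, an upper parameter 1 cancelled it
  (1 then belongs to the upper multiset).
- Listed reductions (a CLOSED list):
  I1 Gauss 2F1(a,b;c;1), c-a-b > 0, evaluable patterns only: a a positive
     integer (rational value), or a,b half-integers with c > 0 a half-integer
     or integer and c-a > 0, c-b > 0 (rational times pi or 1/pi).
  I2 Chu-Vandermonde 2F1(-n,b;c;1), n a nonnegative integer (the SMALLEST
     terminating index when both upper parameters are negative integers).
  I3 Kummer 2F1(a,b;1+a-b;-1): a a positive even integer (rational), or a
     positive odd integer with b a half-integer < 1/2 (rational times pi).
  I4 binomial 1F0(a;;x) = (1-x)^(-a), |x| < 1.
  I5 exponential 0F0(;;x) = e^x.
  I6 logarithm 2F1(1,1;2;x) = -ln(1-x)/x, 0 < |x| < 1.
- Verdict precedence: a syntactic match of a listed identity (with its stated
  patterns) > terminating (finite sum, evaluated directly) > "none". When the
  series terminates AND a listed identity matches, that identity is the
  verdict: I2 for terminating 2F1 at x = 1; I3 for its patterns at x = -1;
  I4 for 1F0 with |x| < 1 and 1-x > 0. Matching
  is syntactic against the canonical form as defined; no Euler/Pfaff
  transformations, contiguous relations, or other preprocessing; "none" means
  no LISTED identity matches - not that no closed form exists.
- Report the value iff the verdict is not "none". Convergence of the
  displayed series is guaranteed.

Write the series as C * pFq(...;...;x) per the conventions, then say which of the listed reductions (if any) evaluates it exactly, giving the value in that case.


x = 1 here; the reduced form reads 2F1, upper {1/5, 2}, lower {41/5}, C = 9/2. Verdict: Gauss (I1, integer-parameter pattern) matches (x = 1: the Gamma ratio telescopes since c-a-b = 6 > 0 and a = 2 in Z>0). Value: 837/175.

The tell: t_0 being 9/2, (1)_k (prefactor 9/2) is k! itself.
Ratio: r(k) = 1 * (k+1/5) (k+2) / [(k+41/5) (k+1)] - rational in k. x = 1; t_0 = 9/2; negate the roots.


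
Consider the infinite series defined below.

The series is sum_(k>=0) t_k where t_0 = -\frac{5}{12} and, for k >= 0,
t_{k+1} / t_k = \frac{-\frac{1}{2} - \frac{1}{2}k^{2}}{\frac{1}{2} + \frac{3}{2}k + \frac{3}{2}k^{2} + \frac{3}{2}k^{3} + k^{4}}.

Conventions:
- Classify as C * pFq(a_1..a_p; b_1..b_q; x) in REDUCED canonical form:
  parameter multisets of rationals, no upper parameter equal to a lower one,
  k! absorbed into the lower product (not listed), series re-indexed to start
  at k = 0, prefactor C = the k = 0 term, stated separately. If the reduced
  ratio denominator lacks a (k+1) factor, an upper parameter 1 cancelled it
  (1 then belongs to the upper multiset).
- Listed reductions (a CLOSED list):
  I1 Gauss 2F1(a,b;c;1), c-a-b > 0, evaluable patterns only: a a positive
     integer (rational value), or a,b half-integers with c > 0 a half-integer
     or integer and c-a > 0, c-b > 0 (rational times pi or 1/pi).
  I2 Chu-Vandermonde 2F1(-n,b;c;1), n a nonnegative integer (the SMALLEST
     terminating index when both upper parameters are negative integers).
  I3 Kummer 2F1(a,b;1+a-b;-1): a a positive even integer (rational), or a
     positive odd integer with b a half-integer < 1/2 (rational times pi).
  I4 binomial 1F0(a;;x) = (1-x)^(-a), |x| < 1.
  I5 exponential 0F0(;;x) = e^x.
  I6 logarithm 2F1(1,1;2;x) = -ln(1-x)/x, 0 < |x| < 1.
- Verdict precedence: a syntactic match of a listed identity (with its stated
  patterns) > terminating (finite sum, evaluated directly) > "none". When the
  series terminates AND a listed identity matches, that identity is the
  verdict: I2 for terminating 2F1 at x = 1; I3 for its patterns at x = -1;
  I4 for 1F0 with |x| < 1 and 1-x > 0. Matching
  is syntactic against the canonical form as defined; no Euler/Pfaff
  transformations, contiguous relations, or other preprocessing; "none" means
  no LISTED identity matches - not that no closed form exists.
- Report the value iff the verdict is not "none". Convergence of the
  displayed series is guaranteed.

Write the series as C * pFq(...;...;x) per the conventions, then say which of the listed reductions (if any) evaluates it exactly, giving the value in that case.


The series (x = -\frac{1}{2}) is 0F1: upper {-}, lower {\frac{1}{2}}, prefactor -\frac{5}{12}. Verdict: none here - no I1-I6 shape fits x = -\frac{1}{2} with lower {\frac{1}{2}}.

Key observation: from the first term -\frac{5}{12}: roots of the ratio polynomials (C = -5/12, x = -1/2) are the negated parameters.
Term ratio: r(k) = -\frac{1}{2} * 1 / [(k+\frac{1}{2}) (k+1)] - rational in k. x = -\frac{1}{2}; t_0 = -\frac{5}{12}; negate the roots.


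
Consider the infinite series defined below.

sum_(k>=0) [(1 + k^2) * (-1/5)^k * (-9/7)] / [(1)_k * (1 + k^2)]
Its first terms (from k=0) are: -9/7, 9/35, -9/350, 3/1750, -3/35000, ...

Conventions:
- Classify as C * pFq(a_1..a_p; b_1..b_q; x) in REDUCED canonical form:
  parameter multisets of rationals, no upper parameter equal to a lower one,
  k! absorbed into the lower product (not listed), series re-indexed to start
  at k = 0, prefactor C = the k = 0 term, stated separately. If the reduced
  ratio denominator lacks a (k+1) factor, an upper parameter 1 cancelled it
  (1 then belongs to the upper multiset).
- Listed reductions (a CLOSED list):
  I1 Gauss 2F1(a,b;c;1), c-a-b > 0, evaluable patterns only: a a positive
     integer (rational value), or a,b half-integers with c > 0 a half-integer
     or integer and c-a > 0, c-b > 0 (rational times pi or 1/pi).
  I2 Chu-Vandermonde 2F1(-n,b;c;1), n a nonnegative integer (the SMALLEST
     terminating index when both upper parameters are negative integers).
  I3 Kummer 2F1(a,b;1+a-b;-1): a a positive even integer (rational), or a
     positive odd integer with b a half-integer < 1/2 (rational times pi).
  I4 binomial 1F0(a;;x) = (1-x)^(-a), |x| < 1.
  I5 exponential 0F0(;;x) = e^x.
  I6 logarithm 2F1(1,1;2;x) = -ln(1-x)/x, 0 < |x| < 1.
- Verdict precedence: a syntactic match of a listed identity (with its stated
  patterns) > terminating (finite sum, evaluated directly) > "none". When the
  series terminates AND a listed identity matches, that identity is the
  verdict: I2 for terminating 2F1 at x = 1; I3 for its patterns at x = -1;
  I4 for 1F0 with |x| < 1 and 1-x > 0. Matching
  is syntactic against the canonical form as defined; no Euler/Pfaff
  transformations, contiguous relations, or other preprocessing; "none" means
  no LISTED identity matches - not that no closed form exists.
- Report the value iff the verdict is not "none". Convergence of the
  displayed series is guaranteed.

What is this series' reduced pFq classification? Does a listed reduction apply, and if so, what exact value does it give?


Canonical form: C = -9/7 times 0F0 with upper {-}, lower {-}, x = -1/5. Verdict at x = -1/5: exponential (I5) matches (the 0F0 exponential series at x = -1/5). Sum: (-9/7) * e^(-1/5).

Structural cue: x = (-1/5) and (1)_k (prefactor -9/7) is k! itself.
Step ratio: r(k) = (-1/5) * 1 / [(k+1)] - rational; roots negated = parameters, x = (-1/5), C = -9/7.


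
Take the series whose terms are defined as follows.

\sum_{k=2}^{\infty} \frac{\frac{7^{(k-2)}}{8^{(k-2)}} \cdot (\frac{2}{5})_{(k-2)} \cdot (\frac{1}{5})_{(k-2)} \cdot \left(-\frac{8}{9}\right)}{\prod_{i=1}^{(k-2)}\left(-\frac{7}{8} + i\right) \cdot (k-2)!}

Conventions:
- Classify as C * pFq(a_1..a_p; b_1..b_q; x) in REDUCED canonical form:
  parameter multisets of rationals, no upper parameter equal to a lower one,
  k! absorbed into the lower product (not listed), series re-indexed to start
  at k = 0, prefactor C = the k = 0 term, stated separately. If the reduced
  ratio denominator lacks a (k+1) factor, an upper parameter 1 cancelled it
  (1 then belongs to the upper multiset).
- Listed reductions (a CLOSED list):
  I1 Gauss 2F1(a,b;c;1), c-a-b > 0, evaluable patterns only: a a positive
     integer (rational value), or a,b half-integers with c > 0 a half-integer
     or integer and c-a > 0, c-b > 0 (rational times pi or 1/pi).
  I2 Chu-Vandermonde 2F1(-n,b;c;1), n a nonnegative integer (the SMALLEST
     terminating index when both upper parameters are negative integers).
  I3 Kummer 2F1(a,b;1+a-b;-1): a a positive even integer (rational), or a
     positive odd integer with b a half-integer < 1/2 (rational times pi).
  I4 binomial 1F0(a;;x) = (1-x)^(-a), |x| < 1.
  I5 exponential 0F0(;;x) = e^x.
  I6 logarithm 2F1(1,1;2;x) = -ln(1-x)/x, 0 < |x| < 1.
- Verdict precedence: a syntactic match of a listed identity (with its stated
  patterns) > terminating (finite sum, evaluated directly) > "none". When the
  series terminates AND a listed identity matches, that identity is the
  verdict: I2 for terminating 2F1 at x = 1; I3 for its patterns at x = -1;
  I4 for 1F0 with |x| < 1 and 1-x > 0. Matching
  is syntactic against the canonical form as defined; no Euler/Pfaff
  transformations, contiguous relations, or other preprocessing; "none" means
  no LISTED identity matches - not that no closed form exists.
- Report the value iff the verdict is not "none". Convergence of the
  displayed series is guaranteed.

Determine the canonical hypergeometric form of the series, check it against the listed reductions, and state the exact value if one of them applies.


Classification (C = -\frac{8}{9}): 2F1 with upper {\frac{1}{5}, \frac{2}{5}}, lower {\frac{1}{8}}, argument x = \frac{7}{8}. Verdict: none - this 2F1 at x = \frac{7}{8} matches no listed pattern, and upper {\frac{1}{5}, \frac{2}{5}} holds no stopper.

Key observation: t_0 = -\frac{8}{9} here, and the lower running product (C = -8/9, x = 7/8) is a rising factorial.
Adjacent-term ratio: r(k) = \frac{7}{8} * (k+\frac{1}{5}) (k+\frac{2}{5}) / [(k+\frac{1}{8}) (k+1)] - rational in k. x = \frac{7}{8}; t_0 = -\frac{8}{9}; negate the roots.


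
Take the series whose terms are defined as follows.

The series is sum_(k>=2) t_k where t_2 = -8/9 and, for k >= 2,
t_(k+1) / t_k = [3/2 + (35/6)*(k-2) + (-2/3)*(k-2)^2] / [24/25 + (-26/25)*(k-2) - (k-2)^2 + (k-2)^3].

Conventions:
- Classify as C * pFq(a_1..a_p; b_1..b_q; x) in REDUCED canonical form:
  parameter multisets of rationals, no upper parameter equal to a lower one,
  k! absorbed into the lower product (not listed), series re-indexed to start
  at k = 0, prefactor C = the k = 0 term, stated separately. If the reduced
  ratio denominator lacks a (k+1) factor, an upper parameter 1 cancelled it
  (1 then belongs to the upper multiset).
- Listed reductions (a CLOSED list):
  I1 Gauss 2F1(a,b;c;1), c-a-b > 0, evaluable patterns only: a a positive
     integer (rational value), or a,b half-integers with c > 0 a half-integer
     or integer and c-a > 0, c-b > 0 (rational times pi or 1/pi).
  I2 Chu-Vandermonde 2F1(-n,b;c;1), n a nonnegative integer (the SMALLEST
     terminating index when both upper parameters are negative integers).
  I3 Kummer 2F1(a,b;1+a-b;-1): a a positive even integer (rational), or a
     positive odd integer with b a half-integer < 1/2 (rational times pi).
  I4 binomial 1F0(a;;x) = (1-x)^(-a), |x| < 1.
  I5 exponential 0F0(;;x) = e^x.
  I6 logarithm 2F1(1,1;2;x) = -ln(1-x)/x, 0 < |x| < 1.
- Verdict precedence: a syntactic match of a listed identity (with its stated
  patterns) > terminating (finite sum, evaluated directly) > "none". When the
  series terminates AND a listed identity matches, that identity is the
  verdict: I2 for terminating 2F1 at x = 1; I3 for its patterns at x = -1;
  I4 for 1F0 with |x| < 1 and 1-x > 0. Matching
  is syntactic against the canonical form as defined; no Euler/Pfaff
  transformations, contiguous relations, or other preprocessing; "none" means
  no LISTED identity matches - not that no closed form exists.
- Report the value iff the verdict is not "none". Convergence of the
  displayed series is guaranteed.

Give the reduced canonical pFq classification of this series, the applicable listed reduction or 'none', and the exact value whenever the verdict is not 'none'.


Prefactor -8/9, argument -2/3: 2F2 with upper {-9, 1/4} over lower {-6/5, -4/5}. Verdict: terminating (-9 upstairs). 10 nonzero terms in all; added directly. Exact value: 11010365115603563990743/10918041398003367936.

Key step: with t_0 = -8/9, roots of the ratio polynomials (prefactor -8/9) are the negated parameters.
Consecutive-term ratio: r(k) = (-2/3) * (k-9) (k+1/4) / [(k-6/5) (k-4/5) (k+1)] ; factor over Q: parameters, x = (-2/3), and C = -8/9.


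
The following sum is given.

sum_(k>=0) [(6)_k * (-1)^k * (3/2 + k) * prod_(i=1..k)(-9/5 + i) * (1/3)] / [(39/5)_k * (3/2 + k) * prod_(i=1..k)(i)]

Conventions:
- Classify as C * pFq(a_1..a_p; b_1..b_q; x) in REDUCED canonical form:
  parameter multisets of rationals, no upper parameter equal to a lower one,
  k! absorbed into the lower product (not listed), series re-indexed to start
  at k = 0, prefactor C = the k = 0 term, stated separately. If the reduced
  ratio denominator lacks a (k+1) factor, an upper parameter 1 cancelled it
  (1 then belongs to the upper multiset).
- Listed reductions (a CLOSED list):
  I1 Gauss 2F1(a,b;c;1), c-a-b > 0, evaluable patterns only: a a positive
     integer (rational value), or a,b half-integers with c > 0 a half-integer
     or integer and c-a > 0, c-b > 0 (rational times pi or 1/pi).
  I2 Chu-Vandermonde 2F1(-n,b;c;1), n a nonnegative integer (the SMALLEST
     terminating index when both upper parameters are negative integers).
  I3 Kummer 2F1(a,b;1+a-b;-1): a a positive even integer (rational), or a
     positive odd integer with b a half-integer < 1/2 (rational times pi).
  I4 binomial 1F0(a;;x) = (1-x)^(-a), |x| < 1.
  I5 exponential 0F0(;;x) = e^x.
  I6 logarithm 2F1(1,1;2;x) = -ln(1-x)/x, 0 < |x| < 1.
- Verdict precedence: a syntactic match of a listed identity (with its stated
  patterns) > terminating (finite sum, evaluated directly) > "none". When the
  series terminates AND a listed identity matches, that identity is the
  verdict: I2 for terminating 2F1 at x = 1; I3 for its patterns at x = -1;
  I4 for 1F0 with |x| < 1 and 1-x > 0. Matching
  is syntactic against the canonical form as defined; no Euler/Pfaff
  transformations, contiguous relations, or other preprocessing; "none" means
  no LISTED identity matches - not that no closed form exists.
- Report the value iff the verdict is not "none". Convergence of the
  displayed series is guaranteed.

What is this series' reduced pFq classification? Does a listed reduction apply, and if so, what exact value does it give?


At argument -1: a 2F1 with upper {-4/5, 6}, lower {39/5}, scaled by C = 1/3. Verdict: Kummer's theorem (I3) applies (x = -1; c = 39/5 equals 1+a-b for upper {-4/5, 6}: listed pattern). Hence: 986/1875.

Key step: with t_0 = 1/3, the product of the first k integers (prefactor 1/3) is k!.
Step ratio: r(k) = (-1) * (k-4/5) (k+6) / [(k+39/5) (k+1)] - poly over poly, x = (-1) from leading terms; C = 1/3 at k = 0.


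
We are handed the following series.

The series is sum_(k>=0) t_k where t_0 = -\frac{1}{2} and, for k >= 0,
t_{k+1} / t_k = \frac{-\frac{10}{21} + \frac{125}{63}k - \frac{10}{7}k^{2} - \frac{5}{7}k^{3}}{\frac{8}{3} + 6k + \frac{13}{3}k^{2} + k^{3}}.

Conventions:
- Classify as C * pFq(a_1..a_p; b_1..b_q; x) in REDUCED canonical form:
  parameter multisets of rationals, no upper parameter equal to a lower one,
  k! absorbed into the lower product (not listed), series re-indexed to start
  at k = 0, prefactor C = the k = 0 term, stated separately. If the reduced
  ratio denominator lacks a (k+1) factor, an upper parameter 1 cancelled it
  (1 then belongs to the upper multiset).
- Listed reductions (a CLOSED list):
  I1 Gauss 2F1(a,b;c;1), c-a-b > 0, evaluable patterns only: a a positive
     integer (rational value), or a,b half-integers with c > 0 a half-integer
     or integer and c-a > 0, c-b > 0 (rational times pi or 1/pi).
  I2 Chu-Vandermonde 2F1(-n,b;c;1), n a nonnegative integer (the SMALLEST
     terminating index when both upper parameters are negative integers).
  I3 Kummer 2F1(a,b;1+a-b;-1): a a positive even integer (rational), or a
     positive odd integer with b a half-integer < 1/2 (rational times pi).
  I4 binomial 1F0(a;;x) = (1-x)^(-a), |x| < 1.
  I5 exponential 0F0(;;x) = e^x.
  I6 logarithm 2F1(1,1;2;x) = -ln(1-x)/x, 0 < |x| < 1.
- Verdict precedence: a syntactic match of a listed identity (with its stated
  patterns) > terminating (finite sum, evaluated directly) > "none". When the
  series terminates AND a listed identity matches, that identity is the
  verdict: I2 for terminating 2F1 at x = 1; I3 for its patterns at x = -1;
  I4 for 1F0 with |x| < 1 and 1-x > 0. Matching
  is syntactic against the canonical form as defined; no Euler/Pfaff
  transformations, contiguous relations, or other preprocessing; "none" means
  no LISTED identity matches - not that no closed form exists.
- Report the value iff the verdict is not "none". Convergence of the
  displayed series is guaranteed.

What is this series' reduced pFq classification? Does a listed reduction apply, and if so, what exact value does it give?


This is -\frac{1}{2} * 3F2(-\frac{2}{3}, -\frac{1}{3}, 3; \frac{4}{3}, 2; -\frac{5}{7}) in reduced canonical form. Verdict: none - at argument -\frac{5}{7} the multisets {-\frac{2}{3}, -\frac{1}{3}, 3} ; {\frac{4}{3}, 2} match no listed identity.

First insight: x = -\frac{5}{7} and roots of the ratio polynomials (C = -1/2, x = -5/7) are the negated parameters.
Consecutive-term ratio: r(k) = -\frac{5}{7} * (k-\frac{2}{3}) (k-\frac{1}{3}) (k+3) / [(k+\frac{4}{3}) (k+2) (k+1)] - poly over poly, x = -\frac{5}{7} from leading terms; C = -\frac{1}{2} at k = 0.


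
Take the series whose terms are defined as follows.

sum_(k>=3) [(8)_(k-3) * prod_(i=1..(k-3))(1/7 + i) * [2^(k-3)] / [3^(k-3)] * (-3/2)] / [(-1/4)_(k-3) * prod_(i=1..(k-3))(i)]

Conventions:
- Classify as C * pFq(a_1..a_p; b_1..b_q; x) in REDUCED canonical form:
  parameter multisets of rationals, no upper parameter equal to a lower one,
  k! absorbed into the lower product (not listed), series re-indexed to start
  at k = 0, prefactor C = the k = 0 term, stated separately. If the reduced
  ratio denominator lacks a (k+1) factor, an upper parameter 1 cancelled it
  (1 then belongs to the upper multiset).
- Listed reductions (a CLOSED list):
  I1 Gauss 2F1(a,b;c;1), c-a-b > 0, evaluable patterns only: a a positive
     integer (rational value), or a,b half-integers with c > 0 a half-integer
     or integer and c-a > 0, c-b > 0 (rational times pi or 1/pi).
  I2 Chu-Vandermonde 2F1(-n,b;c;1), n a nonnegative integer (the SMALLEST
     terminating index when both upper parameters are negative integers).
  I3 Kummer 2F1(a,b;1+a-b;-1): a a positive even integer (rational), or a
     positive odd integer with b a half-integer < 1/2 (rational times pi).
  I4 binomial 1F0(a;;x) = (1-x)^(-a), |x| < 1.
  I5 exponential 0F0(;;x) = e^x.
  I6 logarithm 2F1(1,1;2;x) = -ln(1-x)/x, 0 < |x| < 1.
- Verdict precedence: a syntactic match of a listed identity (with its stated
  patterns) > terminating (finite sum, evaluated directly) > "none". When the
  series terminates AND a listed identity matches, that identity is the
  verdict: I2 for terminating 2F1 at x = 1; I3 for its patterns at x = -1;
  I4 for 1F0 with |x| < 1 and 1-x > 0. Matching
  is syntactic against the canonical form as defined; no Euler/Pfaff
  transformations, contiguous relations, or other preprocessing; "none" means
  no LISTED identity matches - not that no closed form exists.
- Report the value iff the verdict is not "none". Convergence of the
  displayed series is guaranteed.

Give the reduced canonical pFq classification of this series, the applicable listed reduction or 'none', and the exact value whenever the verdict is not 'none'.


Canonical form: C = -3/2 times 2F1 with upper {8/7, 8}, lower {-1/4}, x = 2/3. Verdict: none here - no I1-I6 shape fits x = 2/3 with lower {-1/4}.

The tell: from the first term -3/2: the product of the first k integers (C = -3/2, x = 2/3) is k!.
Step ratio: r(k) = (2/3) * (k+8/7) (k+8) / [(k-1/4) (k+1)] - rational; roots negated = parameters, x = (2/3), C = -3/2.


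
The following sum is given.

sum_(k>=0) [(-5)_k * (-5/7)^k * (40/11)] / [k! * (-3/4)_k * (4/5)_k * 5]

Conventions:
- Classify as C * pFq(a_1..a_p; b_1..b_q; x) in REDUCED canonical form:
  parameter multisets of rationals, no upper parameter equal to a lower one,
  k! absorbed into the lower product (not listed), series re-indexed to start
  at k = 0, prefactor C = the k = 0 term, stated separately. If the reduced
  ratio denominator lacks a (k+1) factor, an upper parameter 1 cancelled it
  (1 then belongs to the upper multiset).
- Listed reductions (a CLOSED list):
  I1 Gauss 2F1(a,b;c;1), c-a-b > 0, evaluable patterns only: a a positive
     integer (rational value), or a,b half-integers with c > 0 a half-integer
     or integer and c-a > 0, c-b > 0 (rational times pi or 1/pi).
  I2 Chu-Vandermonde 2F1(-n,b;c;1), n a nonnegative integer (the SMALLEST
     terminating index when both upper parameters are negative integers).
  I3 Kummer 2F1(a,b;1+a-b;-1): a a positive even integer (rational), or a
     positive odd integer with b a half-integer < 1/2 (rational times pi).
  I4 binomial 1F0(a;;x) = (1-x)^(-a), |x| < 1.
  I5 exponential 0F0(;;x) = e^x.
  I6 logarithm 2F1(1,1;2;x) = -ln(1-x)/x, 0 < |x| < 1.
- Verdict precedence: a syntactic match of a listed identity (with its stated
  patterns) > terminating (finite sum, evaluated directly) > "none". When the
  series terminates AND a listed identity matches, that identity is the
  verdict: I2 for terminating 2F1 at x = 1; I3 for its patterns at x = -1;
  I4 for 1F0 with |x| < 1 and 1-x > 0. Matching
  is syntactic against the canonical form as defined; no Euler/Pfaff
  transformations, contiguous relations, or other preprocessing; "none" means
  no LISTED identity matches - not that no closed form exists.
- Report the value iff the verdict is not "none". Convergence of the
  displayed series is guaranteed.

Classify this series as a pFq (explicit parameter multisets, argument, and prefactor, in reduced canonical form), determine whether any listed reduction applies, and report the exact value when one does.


Prefactor 8/11, argument -5/7: 1F2 with upper {-5} over lower {-3/4, 4/5}. Verdict: terminating (-5 upstairs). 6 nonzero terms in all; added directly. Value: -248571836416/12264555303.

Structural cue: t_0 being 8/11, the constant factors (prefactor 8/11) combine into one prefactor.
Adjacent-term ratio: r(k) = (-5/7) * (k-5) / [(k-3/4) (k+4/5) (k+1)] - rational; roots negated = parameters, x = (-5/7), C = 8/11.


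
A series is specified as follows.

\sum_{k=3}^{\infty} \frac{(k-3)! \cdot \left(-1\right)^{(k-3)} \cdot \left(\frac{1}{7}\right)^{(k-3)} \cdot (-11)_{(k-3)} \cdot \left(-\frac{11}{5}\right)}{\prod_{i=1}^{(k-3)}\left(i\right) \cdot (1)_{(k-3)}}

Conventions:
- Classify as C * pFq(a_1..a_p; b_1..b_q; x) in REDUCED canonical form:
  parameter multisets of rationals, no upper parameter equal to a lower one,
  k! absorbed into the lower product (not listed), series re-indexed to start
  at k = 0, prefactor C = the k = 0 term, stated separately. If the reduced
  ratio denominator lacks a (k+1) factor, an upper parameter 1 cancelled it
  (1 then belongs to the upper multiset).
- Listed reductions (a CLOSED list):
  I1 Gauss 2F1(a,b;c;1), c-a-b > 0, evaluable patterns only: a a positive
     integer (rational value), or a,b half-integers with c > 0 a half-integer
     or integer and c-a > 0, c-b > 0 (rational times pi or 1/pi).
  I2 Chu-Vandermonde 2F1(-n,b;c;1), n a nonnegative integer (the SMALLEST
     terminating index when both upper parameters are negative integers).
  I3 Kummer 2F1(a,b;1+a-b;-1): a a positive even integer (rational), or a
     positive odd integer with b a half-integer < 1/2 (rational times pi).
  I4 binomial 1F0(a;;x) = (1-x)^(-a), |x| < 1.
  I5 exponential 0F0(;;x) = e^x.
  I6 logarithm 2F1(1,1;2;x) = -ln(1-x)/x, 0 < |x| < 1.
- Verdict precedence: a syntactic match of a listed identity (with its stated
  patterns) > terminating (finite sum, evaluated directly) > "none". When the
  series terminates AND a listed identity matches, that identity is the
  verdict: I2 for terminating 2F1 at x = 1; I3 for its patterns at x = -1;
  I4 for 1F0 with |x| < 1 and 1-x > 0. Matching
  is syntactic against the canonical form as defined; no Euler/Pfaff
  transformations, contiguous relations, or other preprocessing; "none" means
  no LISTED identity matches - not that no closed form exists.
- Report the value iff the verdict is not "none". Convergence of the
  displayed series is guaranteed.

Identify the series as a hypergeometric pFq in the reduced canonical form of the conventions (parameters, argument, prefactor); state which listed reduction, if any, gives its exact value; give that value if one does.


x = -\frac{1}{7} here; the reduced form reads 1F0, upper {-11}, lower {-}, C = -\frac{11}{5}. Verdict: the binomial series (I4) fires (the 1F0 binomial series: exponent 11, x = -\frac{1}{7}). Value: -\frac{94489280512}{9886633715}.

First insight: t_0 = -\frac{11}{5} here, and the factorial ratio (C = -11/5, x = -1/7) (k+a-1)!/(a-1)! is a rising factorial (a)_k.
Term ratio: r(k) = -\frac{1}{7} * (k-11) / [(k+1)] - poly over poly, x = -\frac{1}{7} from leading terms; C = -\frac{11}{5} at k = 0.


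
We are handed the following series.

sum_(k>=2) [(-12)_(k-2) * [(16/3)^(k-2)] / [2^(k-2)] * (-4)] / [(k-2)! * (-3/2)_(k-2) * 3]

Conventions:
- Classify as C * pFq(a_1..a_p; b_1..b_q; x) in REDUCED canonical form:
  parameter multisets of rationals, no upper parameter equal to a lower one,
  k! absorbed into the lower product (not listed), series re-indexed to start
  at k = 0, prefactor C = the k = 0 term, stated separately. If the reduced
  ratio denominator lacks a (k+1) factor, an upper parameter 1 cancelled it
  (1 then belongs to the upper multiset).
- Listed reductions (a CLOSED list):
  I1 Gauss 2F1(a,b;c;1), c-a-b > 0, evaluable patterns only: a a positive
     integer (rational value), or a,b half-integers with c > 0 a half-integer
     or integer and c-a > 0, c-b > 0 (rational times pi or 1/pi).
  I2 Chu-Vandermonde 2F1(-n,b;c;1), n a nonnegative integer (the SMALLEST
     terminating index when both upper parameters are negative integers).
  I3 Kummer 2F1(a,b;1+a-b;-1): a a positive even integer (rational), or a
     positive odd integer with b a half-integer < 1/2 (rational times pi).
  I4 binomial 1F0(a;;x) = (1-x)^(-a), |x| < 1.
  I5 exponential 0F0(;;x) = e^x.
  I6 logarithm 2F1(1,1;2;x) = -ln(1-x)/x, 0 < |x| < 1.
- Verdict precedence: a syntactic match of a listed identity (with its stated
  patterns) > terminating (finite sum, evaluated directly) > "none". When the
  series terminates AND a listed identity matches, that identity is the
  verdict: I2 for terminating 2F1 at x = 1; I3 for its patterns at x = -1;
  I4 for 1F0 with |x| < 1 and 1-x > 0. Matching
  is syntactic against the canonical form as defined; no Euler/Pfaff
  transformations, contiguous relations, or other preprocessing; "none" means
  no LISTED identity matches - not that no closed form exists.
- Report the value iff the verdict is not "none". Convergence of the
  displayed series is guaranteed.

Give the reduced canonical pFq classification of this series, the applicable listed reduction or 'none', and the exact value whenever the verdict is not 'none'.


With C = -4/3: the canonical form is 1F1(-12; -3/2; 8/3). Verdict: terminating. With -12 upstairs the series is a 13-term polynomial sum; evaluated term by term. Its exact value is 75937209056268764/3131548869123675.

Key step: x = (8/3) and the constant factors (C = -4/3) combine into one prefactor.
Term ratio: r(k) = (8/3) * (k-12) / [(k-3/2) (k+1)] - rational; roots negated = parameters, x = (8/3), C = -4/3.


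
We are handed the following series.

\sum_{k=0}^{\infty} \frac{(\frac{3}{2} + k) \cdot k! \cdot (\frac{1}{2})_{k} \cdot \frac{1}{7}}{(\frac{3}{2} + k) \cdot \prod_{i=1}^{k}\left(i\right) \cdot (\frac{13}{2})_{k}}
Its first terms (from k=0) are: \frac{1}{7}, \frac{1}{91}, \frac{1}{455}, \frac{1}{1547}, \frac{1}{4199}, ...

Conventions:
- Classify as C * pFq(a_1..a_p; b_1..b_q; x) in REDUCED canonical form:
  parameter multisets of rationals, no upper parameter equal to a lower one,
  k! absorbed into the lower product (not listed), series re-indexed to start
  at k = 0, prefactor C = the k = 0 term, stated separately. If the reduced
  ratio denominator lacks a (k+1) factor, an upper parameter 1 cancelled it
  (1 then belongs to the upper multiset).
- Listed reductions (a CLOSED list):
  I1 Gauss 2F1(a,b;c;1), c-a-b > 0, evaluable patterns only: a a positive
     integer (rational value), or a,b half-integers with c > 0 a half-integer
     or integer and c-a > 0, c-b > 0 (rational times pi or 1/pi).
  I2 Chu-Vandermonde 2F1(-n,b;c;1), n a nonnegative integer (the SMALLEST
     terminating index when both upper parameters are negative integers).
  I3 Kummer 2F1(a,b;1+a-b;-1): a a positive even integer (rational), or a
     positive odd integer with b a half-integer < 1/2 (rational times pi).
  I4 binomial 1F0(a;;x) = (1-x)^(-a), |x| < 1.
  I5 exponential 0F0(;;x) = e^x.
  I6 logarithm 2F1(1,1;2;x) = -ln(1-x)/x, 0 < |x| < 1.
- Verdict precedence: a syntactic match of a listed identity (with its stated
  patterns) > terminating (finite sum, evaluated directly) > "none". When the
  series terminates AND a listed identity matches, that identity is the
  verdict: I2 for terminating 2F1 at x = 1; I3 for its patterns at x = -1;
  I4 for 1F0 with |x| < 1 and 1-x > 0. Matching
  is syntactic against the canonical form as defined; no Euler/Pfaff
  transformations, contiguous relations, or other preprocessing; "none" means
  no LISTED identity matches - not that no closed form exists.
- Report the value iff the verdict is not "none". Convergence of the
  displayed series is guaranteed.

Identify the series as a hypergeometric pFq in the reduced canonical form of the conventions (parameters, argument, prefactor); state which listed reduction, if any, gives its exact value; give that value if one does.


Classification (C = \frac{1}{7}): 2F1 with upper {\frac{1}{2}, 1}, lower {\frac{13}{2}}, argument x = 1. Verdict at x = 1: the Gauss summation I1 matches (x = 1: the Gamma ratio telescopes since c-a-b = 5 > 0 and a = 1 in Z>0). Exact value: \frac{11}{70}.

The tell: x = 1 and the factorial ratio (C = 1/7) (k+a-1)!/(a-1)! is a rising factorial (a)_k.
Term ratio: r(k) = 1 * (k+\frac{1}{2}) (k+1) / [(k+\frac{13}{2}) (k+1)] - rational in k, leading ratio 1; with t_0 = \frac{1}{7}, classification follows.


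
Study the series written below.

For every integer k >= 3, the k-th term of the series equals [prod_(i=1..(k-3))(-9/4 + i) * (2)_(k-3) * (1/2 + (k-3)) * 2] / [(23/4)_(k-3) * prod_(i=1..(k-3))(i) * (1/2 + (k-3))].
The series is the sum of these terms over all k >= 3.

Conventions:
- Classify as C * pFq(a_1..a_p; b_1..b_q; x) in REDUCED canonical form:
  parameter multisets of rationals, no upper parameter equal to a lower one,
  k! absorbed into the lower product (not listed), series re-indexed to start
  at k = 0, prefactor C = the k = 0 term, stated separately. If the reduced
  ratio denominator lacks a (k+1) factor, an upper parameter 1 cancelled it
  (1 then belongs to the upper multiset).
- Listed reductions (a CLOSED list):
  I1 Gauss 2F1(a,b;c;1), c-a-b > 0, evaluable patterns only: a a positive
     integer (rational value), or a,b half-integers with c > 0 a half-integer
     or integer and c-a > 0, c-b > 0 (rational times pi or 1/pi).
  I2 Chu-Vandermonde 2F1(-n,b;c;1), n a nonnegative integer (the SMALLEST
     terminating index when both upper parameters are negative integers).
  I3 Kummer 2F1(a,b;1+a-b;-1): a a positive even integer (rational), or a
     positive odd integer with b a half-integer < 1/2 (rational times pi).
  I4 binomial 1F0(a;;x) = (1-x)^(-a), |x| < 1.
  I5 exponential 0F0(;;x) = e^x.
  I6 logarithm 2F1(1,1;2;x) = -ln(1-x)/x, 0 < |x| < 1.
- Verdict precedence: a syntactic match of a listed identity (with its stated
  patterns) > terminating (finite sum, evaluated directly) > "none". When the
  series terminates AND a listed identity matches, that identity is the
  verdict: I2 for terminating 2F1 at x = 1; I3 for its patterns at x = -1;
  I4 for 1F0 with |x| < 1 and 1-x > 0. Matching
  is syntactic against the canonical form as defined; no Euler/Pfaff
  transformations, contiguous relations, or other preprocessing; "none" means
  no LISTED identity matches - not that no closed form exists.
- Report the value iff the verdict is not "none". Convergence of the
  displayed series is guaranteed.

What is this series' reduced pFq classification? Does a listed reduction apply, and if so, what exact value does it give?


The series (x = 1) is 2F1: upper {-5/4, 2}, lower {23/4}, prefactor 2. Verdict at x = 1: the Gauss summation I1 matches (x = 1: the Gamma ratio telescopes since c-a-b = 5 > 0 and a = 2 in Z>0). Its exact value is 19/16.

Structural cue: with t_0 = 2, the product of the first k integers (C = 2) is k!.
Term ratio: r(k) = 1 * (k-5/4) (k+2) / [(k+23/4) (k+1)] - rational; roots negated = parameters, x = 1, C = 2.


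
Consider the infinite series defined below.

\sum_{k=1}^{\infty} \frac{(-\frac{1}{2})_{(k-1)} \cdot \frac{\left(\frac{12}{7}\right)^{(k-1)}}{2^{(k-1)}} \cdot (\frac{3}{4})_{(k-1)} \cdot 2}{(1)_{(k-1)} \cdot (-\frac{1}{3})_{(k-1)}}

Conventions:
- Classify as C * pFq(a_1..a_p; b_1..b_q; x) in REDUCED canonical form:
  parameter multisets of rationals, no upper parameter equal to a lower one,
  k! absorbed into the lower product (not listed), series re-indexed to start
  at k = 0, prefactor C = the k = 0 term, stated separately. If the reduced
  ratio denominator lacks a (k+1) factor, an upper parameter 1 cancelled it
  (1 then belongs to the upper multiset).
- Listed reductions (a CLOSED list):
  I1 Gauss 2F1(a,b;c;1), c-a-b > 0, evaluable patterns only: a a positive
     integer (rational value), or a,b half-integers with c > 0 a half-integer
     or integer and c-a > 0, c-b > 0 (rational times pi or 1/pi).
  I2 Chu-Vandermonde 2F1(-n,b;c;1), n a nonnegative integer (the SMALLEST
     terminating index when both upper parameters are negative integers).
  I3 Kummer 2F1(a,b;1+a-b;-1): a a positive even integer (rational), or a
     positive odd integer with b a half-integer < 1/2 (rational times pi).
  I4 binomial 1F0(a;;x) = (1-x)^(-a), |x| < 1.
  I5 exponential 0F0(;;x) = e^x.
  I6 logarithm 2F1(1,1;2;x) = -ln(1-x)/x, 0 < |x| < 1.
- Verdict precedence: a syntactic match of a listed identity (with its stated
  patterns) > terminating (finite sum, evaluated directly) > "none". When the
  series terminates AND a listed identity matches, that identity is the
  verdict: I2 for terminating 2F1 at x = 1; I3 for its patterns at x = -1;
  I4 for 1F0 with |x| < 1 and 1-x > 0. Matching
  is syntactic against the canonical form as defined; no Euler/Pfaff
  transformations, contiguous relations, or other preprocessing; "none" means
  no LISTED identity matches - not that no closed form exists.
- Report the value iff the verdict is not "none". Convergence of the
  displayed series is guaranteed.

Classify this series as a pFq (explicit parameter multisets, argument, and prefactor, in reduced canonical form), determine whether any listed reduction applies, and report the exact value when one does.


Reduced: x = \frac{6}{7}, 2F1, upper = {-\frac{1}{2}, \frac{3}{4}}, lower = {-\frac{1}{3}}, C = 2. Verdict: none. A 2F1 with upper {-\frac{1}{2}, \frac{3}{4}} fits none of I1-I6 at x = \frac{6}{7}; the sum runs forever.

The tell: x = \frac{6}{7} and (1)_k (C = 2, x = 6/7) is k! itself.
Adjacent-term ratio: r(k) = \frac{6}{7} * (k-\frac{1}{2}) (k+\frac{3}{4}) / [(k-\frac{1}{3}) (k+1)] ; factor over Q: parameters, x = \frac{6}{7}, and C = 2.


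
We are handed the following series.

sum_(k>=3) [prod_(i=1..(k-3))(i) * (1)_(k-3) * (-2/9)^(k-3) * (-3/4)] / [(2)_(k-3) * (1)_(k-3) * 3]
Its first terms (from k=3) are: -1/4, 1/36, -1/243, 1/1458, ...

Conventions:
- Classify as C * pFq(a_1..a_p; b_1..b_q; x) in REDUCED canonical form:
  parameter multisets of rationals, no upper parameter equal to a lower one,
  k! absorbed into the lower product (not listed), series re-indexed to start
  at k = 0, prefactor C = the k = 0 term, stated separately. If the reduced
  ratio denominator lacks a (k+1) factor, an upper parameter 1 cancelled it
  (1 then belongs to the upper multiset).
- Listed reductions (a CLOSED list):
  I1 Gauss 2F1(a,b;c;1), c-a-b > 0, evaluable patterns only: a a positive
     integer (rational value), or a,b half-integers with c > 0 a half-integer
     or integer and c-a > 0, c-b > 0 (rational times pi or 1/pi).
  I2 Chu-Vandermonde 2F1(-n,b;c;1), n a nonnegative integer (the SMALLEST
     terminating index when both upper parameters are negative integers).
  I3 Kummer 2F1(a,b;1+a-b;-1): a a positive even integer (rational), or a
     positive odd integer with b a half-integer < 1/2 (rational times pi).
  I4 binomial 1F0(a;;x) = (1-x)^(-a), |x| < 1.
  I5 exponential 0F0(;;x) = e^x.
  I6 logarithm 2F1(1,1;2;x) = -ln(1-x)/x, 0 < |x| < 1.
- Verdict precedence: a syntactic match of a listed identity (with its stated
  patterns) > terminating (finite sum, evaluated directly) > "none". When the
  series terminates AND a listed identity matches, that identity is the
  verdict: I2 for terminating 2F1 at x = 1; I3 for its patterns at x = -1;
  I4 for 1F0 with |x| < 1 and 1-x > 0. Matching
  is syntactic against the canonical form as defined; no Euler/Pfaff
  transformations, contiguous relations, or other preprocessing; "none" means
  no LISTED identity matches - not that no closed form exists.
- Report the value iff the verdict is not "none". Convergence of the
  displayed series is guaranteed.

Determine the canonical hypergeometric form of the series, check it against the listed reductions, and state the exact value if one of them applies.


Key observation: x = (-2/9) and (1)_k (C = -1/4, x = -2/9) is k! itself.
Ratio: r(k) = (-2/9) * (k+1) (k+1) / [(k+2) (k+1)] - poly over poly, x = (-2/9) from leading terms; C = -1/4 at k = 0.

The series (x = -2/9) is 2F1: upper {1, 1}, lower {2}, prefactor -1/4. Verdict: logarithm (I6) applies (the logarithm: parameters (1,1;2), x = -2/9). Hence: (-9/8) * ln(11/9).


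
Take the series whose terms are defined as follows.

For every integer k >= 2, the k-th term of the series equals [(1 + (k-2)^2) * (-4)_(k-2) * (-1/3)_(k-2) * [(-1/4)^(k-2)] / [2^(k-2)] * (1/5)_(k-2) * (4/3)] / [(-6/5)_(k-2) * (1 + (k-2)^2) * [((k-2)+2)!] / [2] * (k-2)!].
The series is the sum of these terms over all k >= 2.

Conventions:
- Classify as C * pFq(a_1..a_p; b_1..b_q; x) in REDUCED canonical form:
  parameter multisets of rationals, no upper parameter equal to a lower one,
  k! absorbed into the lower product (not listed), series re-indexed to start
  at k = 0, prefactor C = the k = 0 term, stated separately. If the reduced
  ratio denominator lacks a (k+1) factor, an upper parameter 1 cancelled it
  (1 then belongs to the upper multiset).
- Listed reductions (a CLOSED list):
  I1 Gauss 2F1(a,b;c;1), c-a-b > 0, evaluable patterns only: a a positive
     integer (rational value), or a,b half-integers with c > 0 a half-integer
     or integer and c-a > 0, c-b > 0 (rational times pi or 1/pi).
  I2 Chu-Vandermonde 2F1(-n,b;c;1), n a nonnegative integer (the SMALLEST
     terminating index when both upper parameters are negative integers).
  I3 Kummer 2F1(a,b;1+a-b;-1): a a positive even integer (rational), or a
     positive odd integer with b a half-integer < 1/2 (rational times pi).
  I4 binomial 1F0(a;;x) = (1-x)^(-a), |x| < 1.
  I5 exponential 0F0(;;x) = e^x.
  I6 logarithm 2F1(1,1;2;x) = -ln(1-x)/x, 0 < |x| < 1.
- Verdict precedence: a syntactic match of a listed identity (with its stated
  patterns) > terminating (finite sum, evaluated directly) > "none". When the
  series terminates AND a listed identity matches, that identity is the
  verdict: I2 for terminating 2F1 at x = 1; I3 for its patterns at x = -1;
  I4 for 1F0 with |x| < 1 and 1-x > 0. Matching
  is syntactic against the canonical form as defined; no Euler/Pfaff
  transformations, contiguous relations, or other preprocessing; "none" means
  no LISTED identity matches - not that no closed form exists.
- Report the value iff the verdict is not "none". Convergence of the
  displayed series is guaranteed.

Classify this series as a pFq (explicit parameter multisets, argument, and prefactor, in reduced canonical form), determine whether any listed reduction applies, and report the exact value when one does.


Prefactor 4/3, argument -1/8: 3F2 with upper {-4, -1/3, 1/5} over lower {-6/5, 3}. Verdict: terminating - upper parameter -4 makes this a finite sum (last index 4), evaluated exactly. Sum: 6768095/5038848.

Structural cue: from the first term 4/3: the factor k^2 + 1 cancels (top and bottom), leaving C = 4/3, x = -1/8.
Consecutive-term ratio: r(k) = (-1/8) * (k-4) (k-1/3) (k+1/5) / [(k-6/5) (k+3) (k+1)] - rational; roots negated = parameters, x = (-1/8), C = 4/3.
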